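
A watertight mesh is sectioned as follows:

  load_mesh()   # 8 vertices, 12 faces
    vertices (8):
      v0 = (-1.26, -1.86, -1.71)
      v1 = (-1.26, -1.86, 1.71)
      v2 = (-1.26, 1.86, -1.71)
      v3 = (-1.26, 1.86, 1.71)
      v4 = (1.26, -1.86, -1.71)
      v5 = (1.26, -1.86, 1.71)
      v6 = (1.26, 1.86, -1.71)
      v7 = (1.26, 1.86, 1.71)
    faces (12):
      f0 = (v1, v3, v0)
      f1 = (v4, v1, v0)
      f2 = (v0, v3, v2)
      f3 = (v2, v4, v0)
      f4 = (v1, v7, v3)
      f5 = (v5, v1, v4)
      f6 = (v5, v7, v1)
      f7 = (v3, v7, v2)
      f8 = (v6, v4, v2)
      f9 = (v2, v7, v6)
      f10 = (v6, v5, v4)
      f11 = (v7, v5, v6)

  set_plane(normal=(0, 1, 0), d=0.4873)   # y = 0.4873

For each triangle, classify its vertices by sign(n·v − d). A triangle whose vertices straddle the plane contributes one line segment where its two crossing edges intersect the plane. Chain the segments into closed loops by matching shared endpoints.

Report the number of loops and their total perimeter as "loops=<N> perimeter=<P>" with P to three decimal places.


Straddling triangles (8 of 12):
  (v1,v3,v0) [-+-] → (-1.26, 0.4873, 1.71)–(-1.26, 0.4873, 0.448002)  len=1.2620
  (v0,v3,v2) [-++] → (-1.26, 0.4873, 0.448002)–(-1.26, 0.4873, -1.71)  len=2.1580
  (v2,v4,v0) [+--] → (-0.330106, 0.4873, -1.71)–(-1.26, 0.4873, -1.71)  len=0.9299
  (v1,v7,v3) [-++] → (0.330106, 0.4873, 1.71)–(-1.26, 0.4873, 1.71)  len=1.5901
  (v5,v7,v1) [-+-] → (1.26, 0.4873, 1.71)–(0.330106, 0.4873, 1.71)  len=0.9299
  (v6,v4,v2) [+-+] → (1.26, 0.4873, -1.71)–(-0.330106, 0.4873, -1.71)  len=1.5901
  (v6,v5,v4) [+--] → (1.26, 0.4873, -0.448002)–(1.26, 0.4873, -1.71)  len=1.2620
  (v7,v5,v6) [+-+] → (1.26, 0.4873, 1.71)–(1.26, 0.4873, -0.448002)  len=2.1580

Chained into 1 loop(s):
  loop 1: 8 segments, perimeter = 11.8800
Total perimeter = 11.880

loops=1 perimeter=11.880


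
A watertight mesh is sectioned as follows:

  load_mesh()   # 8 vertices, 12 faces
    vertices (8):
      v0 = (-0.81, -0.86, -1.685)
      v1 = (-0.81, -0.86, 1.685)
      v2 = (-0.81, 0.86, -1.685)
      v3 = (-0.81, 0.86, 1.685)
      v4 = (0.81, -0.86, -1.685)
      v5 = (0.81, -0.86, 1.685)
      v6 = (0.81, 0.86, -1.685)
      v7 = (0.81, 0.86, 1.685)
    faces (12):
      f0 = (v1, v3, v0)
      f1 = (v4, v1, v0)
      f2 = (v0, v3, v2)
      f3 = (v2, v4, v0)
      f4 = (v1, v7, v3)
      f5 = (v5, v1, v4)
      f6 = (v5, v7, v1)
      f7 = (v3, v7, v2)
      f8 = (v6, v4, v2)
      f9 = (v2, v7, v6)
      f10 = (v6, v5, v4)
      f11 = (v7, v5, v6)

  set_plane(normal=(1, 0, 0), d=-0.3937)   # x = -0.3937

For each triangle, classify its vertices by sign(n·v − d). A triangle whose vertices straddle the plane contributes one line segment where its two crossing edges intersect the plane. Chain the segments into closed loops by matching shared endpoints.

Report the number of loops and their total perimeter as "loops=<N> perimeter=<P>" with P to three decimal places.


loops=1 perimeter=10.180

Straddling triangles (8 of 12):
  (v4,v1,v0) [+--] → (-0.3937, -0.86, 0.818993)–(-0.3937, -0.86, -1.685)  len=2.5040
  (v2,v4,v0) [-+-] → (-0.3937, 0.418002, -1.685)–(-0.3937, -0.86, -1.685)  len=1.2780
  (v1,v7,v3) [-+-] → (-0.3937, -0.418002, 1.685)–(-0.3937, 0.86, 1.685)  len=1.2780
  (v5,v1,v4) [+-+] → (-0.3937, -0.86, 1.685)–(-0.3937, -0.86, 0.818993)  len=0.8660
  (v5,v7,v1) [++-] → (-0.3937, -0.418002, 1.685)–(-0.3937, -0.86, 1.685)  len=0.4420
  (v3,v7,v2) [-+-] → (-0.3937, 0.86, 1.685)–(-0.3937, 0.86, -0.818993)  len=2.5040
  (v6,v4,v2) [++-] → (-0.3937, 0.418002, -1.685)–(-0.3937, 0.86, -1.685)  len=0.4420
  (v2,v7,v6) [-++] → (-0.3937, 0.86, -0.818993)–(-0.3937, 0.86, -1.685)  len=0.8660

Chained into 1 loop(s):
  loop 1: 8 segments, perimeter = 10.1800
Total perimeter = 10.180


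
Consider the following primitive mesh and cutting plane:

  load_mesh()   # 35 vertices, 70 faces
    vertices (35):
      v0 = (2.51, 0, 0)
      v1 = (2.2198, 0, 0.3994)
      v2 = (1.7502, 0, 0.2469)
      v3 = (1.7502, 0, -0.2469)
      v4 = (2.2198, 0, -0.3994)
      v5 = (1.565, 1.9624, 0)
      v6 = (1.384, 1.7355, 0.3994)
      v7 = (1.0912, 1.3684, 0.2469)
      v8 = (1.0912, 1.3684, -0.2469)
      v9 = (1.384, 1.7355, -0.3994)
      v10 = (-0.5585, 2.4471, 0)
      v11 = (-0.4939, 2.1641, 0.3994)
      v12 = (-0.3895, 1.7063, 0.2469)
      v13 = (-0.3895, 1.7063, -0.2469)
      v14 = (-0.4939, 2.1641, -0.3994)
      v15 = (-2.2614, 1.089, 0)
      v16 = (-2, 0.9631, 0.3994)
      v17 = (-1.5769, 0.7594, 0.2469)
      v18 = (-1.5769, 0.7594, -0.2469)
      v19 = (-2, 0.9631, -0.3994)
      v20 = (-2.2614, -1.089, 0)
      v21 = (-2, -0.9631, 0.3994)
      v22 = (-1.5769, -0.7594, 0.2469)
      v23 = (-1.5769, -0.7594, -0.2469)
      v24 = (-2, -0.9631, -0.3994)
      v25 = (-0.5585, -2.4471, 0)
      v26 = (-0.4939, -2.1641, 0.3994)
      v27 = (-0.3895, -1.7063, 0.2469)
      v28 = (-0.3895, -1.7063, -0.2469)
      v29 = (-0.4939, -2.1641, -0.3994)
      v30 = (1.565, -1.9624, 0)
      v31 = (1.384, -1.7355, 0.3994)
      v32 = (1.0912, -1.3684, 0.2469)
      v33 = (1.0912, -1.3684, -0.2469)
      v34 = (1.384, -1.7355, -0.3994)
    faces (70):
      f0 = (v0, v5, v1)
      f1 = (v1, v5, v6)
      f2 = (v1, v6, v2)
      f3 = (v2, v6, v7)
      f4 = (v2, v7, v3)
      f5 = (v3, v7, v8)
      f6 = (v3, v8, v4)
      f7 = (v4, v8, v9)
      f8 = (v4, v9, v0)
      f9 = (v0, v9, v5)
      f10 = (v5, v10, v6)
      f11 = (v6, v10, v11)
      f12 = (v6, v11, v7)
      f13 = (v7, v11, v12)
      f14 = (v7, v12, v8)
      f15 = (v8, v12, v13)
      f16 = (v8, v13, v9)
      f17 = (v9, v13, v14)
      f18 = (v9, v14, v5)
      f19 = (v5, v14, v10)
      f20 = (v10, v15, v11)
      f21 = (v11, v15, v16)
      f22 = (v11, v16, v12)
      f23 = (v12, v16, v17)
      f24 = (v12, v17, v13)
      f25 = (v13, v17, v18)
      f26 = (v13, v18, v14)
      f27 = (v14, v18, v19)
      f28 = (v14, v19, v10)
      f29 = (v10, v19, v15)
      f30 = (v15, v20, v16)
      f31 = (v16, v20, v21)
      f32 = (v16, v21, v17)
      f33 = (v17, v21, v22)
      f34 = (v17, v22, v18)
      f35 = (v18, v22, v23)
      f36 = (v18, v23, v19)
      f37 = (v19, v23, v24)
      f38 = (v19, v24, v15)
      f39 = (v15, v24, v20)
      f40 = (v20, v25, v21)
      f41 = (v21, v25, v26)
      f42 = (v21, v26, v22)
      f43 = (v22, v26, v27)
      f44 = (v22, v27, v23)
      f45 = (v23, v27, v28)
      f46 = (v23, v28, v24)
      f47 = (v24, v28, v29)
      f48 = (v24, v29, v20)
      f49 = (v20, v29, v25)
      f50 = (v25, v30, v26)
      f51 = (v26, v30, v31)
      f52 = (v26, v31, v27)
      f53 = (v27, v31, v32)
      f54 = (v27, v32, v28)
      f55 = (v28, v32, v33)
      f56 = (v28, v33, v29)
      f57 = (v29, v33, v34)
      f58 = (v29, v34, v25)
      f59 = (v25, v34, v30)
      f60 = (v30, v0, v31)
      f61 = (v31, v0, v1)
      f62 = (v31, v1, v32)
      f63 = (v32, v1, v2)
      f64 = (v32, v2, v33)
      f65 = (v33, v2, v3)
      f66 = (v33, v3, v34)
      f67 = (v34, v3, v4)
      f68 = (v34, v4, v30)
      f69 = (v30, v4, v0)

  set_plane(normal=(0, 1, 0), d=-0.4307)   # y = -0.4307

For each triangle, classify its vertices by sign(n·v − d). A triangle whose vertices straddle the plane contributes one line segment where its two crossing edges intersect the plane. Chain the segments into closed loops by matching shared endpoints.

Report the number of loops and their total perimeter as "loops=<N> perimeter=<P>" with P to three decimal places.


loops=2 perimeter=4.817

Straddling triangles (20 of 70):
  (v15,v20,v16) [+-+] → (-2.2614, -0.4307, 0)–(-2.17754, -0.4307, 0.128125)  len=0.1531
  (v16,v20,v21) [+--] → (-2.17754, -0.4307, 0.128125)–(-2, -0.4307, 0.3994)  len=0.3242
  (v16,v21,v17) [+-+] → (-2, -0.4307, 0.3994)–(-1.86923, -0.4307, 0.352264)  len=0.1390
  (v17,v21,v22) [+--] → (-1.86923, -0.4307, 0.352264)–(-1.5769, -0.4307, 0.2469)  len=0.3107
  (v17,v22,v18) [+-+] → (-1.5769, -0.4307, 0.2469)–(-1.5769, -0.4307, 0.140031)  len=0.1069
  (v18,v22,v23) [+--] → (-1.5769, -0.4307, 0.140031)–(-1.5769, -0.4307, -0.2469)  len=0.3869
  (v18,v23,v19) [+-+] → (-1.5769, -0.4307, -0.2469)–(-1.65764, -0.4307, -0.276001)  len=0.0858
  (v19,v23,v24) [+--] → (-1.65764, -0.4307, -0.276001)–(-2, -0.4307, -0.3994)  len=0.3639
  (v19,v24,v15) [+-+] → (-2, -0.4307, -0.3994)–(-2.06782, -0.4307, -0.295779)  len=0.1238
  (v15,v24,v20) [+--] → (-2.06782, -0.4307, -0.295779)–(-2.2614, -0.4307, 0)  len=0.3535
  (v30,v0,v31) [-+-] → (2.3026, -0.4307, 0)–(2.23056, -0.4307, 0.0991193)  len=0.1225
  (v31,v0,v1) [-++] → (2.23056, -0.4307, 0.0991193)–(2.01238, -0.4307, 0.3994)  len=0.3712
  (v31,v1,v32) [-+-] → (2.01238, -0.4307, 0.3994)–(1.86458, -0.4307, 0.351401)  len=0.1554
  (v32,v1,v2) [-++] → (1.86458, -0.4307, 0.351401)–(1.54278, -0.4307, 0.2469)  len=0.3383
  (v32,v2,v33) [-+-] → (1.54278, -0.4307, 0.2469)–(1.54278, -0.4307, 0.0914779)  len=0.1554
  (v33,v2,v3) [-++] → (1.54278, -0.4307, 0.0914779)–(1.54278, -0.4307, -0.2469)  len=0.3384
  (v33,v3,v34) [-+-] → (1.54278, -0.4307, -0.2469)–(1.65932, -0.4307, -0.284746)  len=0.1225
  (v34,v3,v4) [-++] → (1.65932, -0.4307, -0.284746)–(2.01238, -0.4307, -0.3994)  len=0.3712
  (v34,v4,v30) [-+-] → (2.01238, -0.4307, -0.3994)–(2.07609, -0.4307, -0.311741)  len=0.1084
  (v30,v4,v0) [-++] → (2.07609, -0.4307, -0.311741)–(2.3026, -0.4307, 0)  len=0.3853

Chained into 2 loop(s):
  loop 1: 10 segments, perimeter = 2.3480
  loop 2: 10 segments, perimeter = 2.4687
Total perimeter = 4.817


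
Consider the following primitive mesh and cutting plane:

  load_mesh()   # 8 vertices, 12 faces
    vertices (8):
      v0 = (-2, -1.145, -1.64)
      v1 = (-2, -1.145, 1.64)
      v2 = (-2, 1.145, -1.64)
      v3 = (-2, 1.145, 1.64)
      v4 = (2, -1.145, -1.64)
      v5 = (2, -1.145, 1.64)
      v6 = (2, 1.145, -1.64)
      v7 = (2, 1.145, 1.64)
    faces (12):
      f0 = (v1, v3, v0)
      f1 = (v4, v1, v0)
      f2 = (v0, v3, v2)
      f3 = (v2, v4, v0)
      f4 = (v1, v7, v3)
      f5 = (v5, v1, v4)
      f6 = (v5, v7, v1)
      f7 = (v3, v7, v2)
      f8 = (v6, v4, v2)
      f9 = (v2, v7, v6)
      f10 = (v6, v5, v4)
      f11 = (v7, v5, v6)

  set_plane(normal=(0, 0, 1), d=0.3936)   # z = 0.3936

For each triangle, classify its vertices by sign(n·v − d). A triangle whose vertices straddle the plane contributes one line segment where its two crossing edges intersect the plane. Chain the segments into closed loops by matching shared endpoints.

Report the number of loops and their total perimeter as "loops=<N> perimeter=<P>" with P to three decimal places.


Straddling triangles (8 of 12):
  (v1,v3,v0) [++-] → (-2, 0.2748, 0.3936)–(-2, -1.145, 0.3936)  len=1.4198
  (v4,v1,v0) [-+-] → (-0.48, -1.145, 0.3936)–(-2, -1.145, 0.3936)  len=1.5200
  (v0,v3,v2) [-+-] → (-2, 0.2748, 0.3936)–(-2, 1.145, 0.3936)  len=0.8702
  (v5,v1,v4) [++-] → (-0.48, -1.145, 0.3936)–(2, -1.145, 0.3936)  len=2.4800
  (v3,v7,v2) [++-] → (0.48, 1.145, 0.3936)–(-2, 1.145, 0.3936)  len=2.4800
  (v2,v7,v6) [-+-] → (0.48, 1.145, 0.3936)–(2, 1.145, 0.3936)  len=1.5200
  (v6,v5,v4) [-+-] → (2, -0.2748, 0.3936)–(2, -1.145, 0.3936)  len=0.8702
  (v7,v5,v6) [++-] → (2, -0.2748, 0.3936)–(2, 1.145, 0.3936)  len=1.4198

Chained into 1 loop(s):
  loop 1: 8 segments, perimeter = 12.5800
Total perimeter = 12.580

loops=1 perimeter=12.580


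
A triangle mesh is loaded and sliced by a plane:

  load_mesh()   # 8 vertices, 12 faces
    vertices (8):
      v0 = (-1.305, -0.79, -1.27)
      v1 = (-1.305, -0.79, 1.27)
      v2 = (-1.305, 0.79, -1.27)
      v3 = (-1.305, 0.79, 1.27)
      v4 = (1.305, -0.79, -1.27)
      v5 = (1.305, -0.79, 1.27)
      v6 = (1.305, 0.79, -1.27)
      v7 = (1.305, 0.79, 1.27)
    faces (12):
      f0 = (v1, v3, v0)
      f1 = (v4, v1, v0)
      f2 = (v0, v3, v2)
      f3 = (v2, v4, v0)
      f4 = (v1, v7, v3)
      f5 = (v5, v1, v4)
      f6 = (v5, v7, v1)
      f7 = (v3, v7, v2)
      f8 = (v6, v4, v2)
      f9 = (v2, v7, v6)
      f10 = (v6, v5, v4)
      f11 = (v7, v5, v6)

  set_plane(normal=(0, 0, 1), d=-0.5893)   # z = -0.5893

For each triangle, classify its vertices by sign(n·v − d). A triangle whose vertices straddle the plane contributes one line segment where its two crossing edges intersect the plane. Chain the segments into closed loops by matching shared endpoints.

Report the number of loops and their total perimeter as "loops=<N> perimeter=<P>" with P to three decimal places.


loops=1 perimeter=8.380

Straddling triangles (8 of 12):
  (v1,v3,v0) [++-] → (-1.305, -0.366572, -0.5893)–(-1.305, -0.79, -0.5893)  len=0.4234
  (v4,v1,v0) [-+-] → (0.605541, -0.79, -0.5893)–(-1.305, -0.79, -0.5893)  len=1.9105
  (v0,v3,v2) [-+-] → (-1.305, -0.366572, -0.5893)–(-1.305, 0.79, -0.5893)  len=1.1566
  (v5,v1,v4) [++-] → (0.605541, -0.79, -0.5893)–(1.305, -0.79, -0.5893)  len=0.6995
  (v3,v7,v2) [++-] → (-0.605541, 0.79, -0.5893)–(-1.305, 0.79, -0.5893)  len=0.6995
  (v2,v7,v6) [-+-] → (-0.605541, 0.79, -0.5893)–(1.305, 0.79, -0.5893)  len=1.9105
  (v6,v5,v4) [-+-] → (1.305, 0.366572, -0.5893)–(1.305, -0.79, -0.5893)  len=1.1566
  (v7,v5,v6) [++-] → (1.305, 0.366572, -0.5893)–(1.305, 0.79, -0.5893)  len=0.4234

Chained into 1 loop(s):
  loop 1: 8 segments, perimeter = 8.3800
Total perimeter = 8.380


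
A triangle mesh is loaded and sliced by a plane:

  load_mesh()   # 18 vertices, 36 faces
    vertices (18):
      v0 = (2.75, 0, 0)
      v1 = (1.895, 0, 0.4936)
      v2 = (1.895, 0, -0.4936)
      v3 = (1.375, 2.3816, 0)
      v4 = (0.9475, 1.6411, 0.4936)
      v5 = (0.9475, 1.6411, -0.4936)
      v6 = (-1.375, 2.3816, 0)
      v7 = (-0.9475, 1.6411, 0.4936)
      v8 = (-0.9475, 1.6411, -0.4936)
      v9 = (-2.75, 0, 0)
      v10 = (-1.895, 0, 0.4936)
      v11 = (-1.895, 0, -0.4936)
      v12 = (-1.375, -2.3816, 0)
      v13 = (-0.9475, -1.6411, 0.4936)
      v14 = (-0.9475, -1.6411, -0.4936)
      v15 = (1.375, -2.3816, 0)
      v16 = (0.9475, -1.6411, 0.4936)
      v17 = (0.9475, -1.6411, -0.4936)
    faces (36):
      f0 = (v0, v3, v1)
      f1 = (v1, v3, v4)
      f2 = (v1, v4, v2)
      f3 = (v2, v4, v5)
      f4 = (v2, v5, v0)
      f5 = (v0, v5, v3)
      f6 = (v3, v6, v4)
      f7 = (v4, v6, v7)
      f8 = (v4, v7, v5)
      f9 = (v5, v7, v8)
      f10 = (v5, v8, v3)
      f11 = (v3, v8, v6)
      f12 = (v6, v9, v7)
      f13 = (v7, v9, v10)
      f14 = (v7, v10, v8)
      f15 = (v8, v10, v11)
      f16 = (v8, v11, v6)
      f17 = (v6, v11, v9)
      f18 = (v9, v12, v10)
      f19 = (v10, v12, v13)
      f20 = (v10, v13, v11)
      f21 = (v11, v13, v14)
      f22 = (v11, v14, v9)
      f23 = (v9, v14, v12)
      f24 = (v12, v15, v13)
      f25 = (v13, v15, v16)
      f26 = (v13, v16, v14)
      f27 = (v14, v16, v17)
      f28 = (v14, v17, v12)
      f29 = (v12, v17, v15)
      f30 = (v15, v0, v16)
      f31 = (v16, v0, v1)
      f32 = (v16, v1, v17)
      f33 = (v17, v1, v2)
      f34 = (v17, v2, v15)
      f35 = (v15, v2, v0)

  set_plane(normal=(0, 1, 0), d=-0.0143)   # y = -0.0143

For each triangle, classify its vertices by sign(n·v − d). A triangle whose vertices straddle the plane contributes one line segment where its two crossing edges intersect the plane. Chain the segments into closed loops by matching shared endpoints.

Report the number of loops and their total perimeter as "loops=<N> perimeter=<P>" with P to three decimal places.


loops=2 perimeter=5.923

Straddling triangles (12 of 36):
  (v9,v12,v10) [+-+] → (-2.74174, -0.0143, 0)–(-1.89188, -0.0143, 0.490636)  len=0.9813
  (v10,v12,v13) [+--] → (-1.89188, -0.0143, 0.490636)–(-1.88674, -0.0143, 0.4936)  len=0.0059
  (v10,v13,v11) [+-+] → (-1.88674, -0.0143, 0.4936)–(-1.88674, -0.0143, -0.484998)  len=0.9786
  (v11,v13,v14) [+--] → (-1.88674, -0.0143, -0.484998)–(-1.88674, -0.0143, -0.4936)  len=0.0086
  (v11,v14,v9) [+-+] → (-1.88674, -0.0143, -0.4936)–(-2.73429, -0.0143, -0.00430107)  len=0.9786
  (v9,v14,v12) [+--] → (-2.73429, -0.0143, -0.00430107)–(-2.74174, -0.0143, 0)  len=0.0086
  (v15,v0,v16) [-+-] → (2.74174, -0.0143, 0)–(2.73429, -0.0143, 0.00430107)  len=0.0086
  (v16,v0,v1) [-++] → (2.73429, -0.0143, 0.00430107)–(1.88674, -0.0143, 0.4936)  len=0.9786
  (v16,v1,v17) [-+-] → (1.88674, -0.0143, 0.4936)–(1.88674, -0.0143, 0.484998)  len=0.0086
  (v17,v1,v2) [-++] → (1.88674, -0.0143, 0.484998)–(1.88674, -0.0143, -0.4936)  len=0.9786
  (v17,v2,v15) [-+-] → (1.88674, -0.0143, -0.4936)–(1.89188, -0.0143, -0.490636)  len=0.0059
  (v15,v2,v0) [-++] → (1.89188, -0.0143, -0.490636)–(2.74174, -0.0143, 0)  len=0.9813

Chained into 2 loop(s):
  loop 1: 6 segments, perimeter = 2.9617
  loop 2: 6 segments, perimeter = 2.9617
Total perimeter = 5.923


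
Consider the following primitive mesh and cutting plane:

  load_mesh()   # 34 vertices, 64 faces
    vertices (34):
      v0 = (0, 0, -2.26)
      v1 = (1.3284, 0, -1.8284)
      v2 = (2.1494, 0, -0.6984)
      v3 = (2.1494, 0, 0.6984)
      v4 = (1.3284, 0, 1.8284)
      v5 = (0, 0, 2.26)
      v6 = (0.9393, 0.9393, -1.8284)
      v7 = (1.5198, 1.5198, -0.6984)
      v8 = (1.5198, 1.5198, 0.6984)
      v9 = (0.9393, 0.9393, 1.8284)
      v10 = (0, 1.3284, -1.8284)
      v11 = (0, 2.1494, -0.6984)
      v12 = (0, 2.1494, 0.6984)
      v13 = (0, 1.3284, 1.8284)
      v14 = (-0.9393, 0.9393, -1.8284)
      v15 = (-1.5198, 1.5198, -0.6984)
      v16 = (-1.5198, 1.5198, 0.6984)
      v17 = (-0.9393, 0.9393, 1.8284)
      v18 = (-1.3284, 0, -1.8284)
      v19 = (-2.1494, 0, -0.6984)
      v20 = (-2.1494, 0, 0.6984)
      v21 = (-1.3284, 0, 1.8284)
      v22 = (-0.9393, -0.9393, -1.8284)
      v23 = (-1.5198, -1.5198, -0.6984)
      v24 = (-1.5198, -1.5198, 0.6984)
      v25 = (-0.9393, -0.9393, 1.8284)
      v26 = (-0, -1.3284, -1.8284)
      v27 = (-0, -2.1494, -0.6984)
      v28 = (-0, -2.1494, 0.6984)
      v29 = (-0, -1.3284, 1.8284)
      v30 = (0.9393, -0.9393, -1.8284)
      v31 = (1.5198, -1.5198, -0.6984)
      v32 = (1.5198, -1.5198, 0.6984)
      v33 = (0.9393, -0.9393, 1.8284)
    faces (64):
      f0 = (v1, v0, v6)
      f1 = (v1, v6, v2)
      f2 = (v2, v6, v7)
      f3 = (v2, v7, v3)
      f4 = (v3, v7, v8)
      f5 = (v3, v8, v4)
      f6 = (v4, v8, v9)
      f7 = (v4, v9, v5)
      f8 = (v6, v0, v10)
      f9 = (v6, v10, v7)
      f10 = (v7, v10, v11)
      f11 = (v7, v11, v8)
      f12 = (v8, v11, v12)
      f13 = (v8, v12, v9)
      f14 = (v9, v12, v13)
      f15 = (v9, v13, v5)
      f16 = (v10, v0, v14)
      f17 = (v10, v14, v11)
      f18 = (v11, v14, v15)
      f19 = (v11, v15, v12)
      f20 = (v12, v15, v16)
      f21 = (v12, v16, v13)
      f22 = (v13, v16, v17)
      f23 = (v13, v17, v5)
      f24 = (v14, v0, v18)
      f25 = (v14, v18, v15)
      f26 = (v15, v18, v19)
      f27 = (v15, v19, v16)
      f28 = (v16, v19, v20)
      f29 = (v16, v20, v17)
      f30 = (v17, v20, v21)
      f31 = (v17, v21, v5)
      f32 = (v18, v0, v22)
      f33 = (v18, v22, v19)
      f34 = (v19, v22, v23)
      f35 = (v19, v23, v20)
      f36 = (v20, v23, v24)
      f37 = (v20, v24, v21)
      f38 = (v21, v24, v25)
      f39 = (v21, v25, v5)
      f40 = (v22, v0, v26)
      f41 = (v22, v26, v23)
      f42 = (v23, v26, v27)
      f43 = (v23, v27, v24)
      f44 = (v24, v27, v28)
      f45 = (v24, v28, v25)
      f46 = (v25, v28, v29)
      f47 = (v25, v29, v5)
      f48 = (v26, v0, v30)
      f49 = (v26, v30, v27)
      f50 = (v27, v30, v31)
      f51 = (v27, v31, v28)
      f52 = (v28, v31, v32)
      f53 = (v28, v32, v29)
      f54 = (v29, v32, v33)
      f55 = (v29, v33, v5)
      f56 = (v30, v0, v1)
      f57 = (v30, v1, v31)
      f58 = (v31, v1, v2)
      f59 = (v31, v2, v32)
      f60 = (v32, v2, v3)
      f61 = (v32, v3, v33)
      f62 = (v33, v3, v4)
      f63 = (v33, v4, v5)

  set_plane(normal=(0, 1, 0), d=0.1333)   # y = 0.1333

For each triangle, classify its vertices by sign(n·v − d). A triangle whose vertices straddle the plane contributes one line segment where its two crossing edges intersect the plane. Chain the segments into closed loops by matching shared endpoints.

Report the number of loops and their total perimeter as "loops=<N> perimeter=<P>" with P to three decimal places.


loops=1 perimeter=13.713

Straddling triangles (20 of 64):
  (v1,v0,v6) [--+] → (0.1333, 0.1333, -2.19875)–(1.27318, 0.1333, -1.8284)  len=1.1985
  (v1,v6,v2) [-+-] → (1.27318, 0.1333, -1.8284)–(1.97767, 0.1333, -0.858763)  len=1.1985
  (v2,v6,v7) [-++] → (1.97767, 0.1333, -0.858763)–(2.09418, 0.1333, -0.6984)  len=0.1982
  (v2,v7,v3) [-+-] → (2.09418, 0.1333, -0.6984)–(2.09418, 0.1333, 0.575888)  len=1.2743
  (v3,v7,v8) [-++] → (2.09418, 0.1333, 0.575888)–(2.09418, 0.1333, 0.6984)  len=0.1225
  (v3,v8,v4) [-+-] → (2.09418, 0.1333, 0.6984)–(1.34519, 0.1333, 1.72929)  len=1.2743
  (v4,v8,v9) [-++] → (1.34519, 0.1333, 1.72929)–(1.27318, 0.1333, 1.8284)  len=0.1225
  (v4,v9,v5) [-+-] → (1.27318, 0.1333, 1.8284)–(0.1333, 0.1333, 2.19875)  len=1.1985
  (v6,v0,v10) [+-+] → (0.1333, 0.1333, -2.19875)–(0, 0.1333, -2.21669)  len=0.1345
  (v9,v13,v5) [++-] → (0, 0.1333, 2.21669)–(0.1333, 0.1333, 2.19875)  len=0.1345
  (v10,v0,v14) [+-+] → (0, 0.1333, -2.21669)–(-0.1333, 0.1333, -2.19875)  len=0.1345
  (v13,v17,v5) [++-] → (-0.1333, 0.1333, 2.19875)–(0, 0.1333, 2.21669)  len=0.1345
  (v14,v0,v18) [+--] → (-0.1333, 0.1333, -2.19875)–(-1.27318, 0.1333, -1.8284)  len=1.1985
  (v14,v18,v15) [+-+] → (-1.27318, 0.1333, -1.8284)–(-1.34519, 0.1333, -1.72929)  len=0.1225
  (v15,v18,v19) [+--] → (-1.34519, 0.1333, -1.72929)–(-2.09418, 0.1333, -0.6984)  len=1.2743
  (v15,v19,v16) [+-+] → (-2.09418, 0.1333, -0.6984)–(-2.09418, 0.1333, -0.575888)  len=0.1225
  (v16,v19,v20) [+--] → (-2.09418, 0.1333, -0.575888)–(-2.09418, 0.1333, 0.6984)  len=1.2743
  (v16,v20,v17) [+-+] → (-2.09418, 0.1333, 0.6984)–(-1.97767, 0.1333, 0.858763)  len=0.1982
  (v17,v20,v21) [+--] → (-1.97767, 0.1333, 0.858763)–(-1.27318, 0.1333, 1.8284)  len=1.1985
  (v17,v21,v5) [+--] → (-1.27318, 0.1333, 1.8284)–(-0.1333, 0.1333, 2.19875)  len=1.1985

Chained into 1 loop(s):
  loop 1: 20 segments, perimeter = 13.7128
Total perimeter = 13.713


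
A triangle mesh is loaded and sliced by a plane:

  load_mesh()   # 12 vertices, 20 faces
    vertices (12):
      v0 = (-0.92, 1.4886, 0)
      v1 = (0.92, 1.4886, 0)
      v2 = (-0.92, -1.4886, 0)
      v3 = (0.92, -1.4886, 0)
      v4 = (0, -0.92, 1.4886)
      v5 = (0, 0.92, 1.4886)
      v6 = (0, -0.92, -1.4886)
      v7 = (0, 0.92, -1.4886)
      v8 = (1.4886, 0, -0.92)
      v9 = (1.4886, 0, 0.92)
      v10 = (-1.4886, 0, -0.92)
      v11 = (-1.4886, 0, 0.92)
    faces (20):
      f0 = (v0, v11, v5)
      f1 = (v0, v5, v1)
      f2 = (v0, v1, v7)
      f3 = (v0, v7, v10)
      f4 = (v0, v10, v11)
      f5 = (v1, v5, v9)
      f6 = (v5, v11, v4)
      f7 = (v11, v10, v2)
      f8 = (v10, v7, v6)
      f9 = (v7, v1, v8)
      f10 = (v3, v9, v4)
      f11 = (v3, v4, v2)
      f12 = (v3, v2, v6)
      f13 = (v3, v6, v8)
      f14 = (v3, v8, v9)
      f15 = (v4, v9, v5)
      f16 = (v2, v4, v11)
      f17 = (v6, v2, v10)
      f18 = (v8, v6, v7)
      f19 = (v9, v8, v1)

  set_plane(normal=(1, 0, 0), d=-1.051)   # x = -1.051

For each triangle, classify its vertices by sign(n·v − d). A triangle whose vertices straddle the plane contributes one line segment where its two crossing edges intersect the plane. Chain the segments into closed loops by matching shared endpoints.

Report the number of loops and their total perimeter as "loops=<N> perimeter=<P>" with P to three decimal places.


Straddling triangles (8 of 20):
  (v0,v11,v5) [+-+] → (-1.051, 1.14564, 0.211959)–(-1.051, 0.27045, 1.08715)  len=1.2377
  (v0,v7,v10) [++-] → (-1.051, 0.27045, -1.08715)–(-1.051, 1.14564, -0.211959)  len=1.2377
  (v0,v10,v11) [+--] → (-1.051, 1.14564, -0.211959)–(-1.051, 1.14564, 0.211959)  len=0.4239
  (v5,v11,v4) [+-+] → (-1.051, 0.27045, 1.08715)–(-1.051, -0.27045, 1.08715)  len=0.5409
  (v11,v10,v2) [--+] → (-1.051, -1.14564, -0.211959)–(-1.051, -1.14564, 0.211959)  len=0.4239
  (v10,v7,v6) [-++] → (-1.051, 0.27045, -1.08715)–(-1.051, -0.27045, -1.08715)  len=0.5409
  (v2,v4,v11) [++-] → (-1.051, -0.27045, 1.08715)–(-1.051, -1.14564, 0.211959)  len=1.2377
  (v6,v2,v10) [++-] → (-1.051, -1.14564, -0.211959)–(-1.051, -0.27045, -1.08715)  len=1.2377

Chained into 1 loop(s):
  loop 1: 8 segments, perimeter = 6.8805
Total perimeter = 6.880

loops=1 perimeter=6.880


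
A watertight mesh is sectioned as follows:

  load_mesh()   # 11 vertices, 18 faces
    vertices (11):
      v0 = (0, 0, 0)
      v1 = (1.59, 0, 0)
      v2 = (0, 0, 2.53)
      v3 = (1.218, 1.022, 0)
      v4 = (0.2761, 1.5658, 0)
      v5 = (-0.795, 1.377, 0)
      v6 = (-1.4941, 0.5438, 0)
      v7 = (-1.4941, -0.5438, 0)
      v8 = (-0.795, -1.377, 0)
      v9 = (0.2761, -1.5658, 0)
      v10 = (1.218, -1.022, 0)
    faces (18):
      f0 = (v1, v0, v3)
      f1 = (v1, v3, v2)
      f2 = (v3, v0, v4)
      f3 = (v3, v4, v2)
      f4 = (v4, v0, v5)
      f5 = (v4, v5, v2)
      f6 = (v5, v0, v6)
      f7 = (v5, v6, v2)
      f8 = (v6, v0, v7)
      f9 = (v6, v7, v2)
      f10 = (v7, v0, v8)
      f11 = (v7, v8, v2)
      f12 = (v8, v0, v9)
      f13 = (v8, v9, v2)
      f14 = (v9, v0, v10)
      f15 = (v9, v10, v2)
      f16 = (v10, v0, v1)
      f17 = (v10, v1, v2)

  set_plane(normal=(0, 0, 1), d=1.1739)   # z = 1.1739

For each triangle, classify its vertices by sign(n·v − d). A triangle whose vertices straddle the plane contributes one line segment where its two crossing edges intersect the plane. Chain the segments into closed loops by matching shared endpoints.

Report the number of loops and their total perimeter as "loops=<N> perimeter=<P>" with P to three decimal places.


Straddling triangles (9 of 18):
  (v1,v3,v2) [--+] → (0.652858, 0.5478, 1.1739)–(0.852253, 0, 1.1739)  len=0.5830
  (v3,v4,v2) [--+] → (0.147992, 0.839281, 1.1739)–(0.652858, 0.5478, 1.1739)  len=0.5830
  (v4,v5,v2) [--+] → (-0.426126, 0.738083, 1.1739)–(0.147992, 0.839281, 1.1739)  len=0.5830
  (v5,v6,v2) [--+] → (-0.800849, 0.291481, 1.1739)–(-0.426126, 0.738083, 1.1739)  len=0.5830
  (v6,v7,v2) [--+] → (-0.800849, -0.291481, 1.1739)–(-0.800849, 0.291481, 1.1739)  len=0.5830
  (v7,v8,v2) [--+] → (-0.426126, -0.738083, 1.1739)–(-0.800849, -0.291481, 1.1739)  len=0.5830
  (v8,v9,v2) [--+] → (0.147992, -0.839281, 1.1739)–(-0.426126, -0.738083, 1.1739)  len=0.5830
  (v9,v10,v2) [--+] → (0.652858, -0.5478, 1.1739)–(0.147992, -0.839281, 1.1739)  len=0.5830
  (v10,v1,v2) [--+] → (0.852253, 0, 1.1739)–(0.652858, -0.5478, 1.1739)  len=0.5830

Chained into 1 loop(s):
  loop 1: 9 segments, perimeter = 5.2467
Total perimeter = 5.247

loops=1 perimeter=5.247


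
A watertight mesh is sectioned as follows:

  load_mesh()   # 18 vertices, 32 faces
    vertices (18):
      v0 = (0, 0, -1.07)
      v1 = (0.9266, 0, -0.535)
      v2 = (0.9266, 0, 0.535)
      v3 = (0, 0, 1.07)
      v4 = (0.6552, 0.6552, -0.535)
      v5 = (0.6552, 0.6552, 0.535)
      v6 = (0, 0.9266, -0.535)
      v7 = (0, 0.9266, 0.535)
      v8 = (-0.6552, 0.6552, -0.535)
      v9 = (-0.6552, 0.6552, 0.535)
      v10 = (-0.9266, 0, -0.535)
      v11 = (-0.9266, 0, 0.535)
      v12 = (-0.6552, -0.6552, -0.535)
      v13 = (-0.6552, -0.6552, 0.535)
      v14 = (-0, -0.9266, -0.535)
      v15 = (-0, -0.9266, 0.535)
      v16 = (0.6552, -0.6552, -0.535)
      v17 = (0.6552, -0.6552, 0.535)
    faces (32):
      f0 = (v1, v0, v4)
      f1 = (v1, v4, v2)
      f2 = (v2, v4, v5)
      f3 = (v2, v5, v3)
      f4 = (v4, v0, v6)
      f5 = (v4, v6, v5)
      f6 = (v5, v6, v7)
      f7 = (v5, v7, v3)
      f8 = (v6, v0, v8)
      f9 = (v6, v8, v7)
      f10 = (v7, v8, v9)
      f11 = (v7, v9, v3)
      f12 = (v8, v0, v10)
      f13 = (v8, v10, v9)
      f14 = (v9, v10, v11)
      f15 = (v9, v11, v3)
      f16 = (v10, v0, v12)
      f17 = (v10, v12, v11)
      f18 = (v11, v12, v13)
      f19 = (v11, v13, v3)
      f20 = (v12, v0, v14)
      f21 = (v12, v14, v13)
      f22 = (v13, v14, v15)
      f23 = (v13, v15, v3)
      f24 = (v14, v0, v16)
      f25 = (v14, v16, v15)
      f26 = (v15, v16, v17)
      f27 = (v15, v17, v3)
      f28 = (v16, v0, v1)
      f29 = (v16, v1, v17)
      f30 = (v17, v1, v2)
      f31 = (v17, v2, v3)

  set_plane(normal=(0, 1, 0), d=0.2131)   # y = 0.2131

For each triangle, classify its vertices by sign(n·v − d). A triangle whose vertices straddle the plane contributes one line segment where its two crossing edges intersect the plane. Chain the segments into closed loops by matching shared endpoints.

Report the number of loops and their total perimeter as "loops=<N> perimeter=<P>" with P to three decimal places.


loops=1 perimeter=5.904

Straddling triangles (12 of 32):
  (v1,v0,v4) [--+] → (0.2131, 0.2131, -0.895994)–(0.838329, 0.2131, -0.535)  len=0.7220
  (v1,v4,v2) [-+-] → (0.838329, 0.2131, -0.535)–(0.838329, 0.2131, 0.186989)  len=0.7220
  (v2,v4,v5) [-++] → (0.838329, 0.2131, 0.186989)–(0.838329, 0.2131, 0.535)  len=0.3480
  (v2,v5,v3) [-+-] → (0.838329, 0.2131, 0.535)–(0.2131, 0.2131, 0.895994)  len=0.7220
  (v4,v0,v6) [+-+] → (0.2131, 0.2131, -0.895994)–(0, 0.2131, -0.94696)  len=0.2191
  (v5,v7,v3) [++-] → (0, 0.2131, 0.94696)–(0.2131, 0.2131, 0.895994)  len=0.2191
  (v6,v0,v8) [+-+] → (0, 0.2131, -0.94696)–(-0.2131, 0.2131, -0.895994)  len=0.2191
  (v7,v9,v3) [++-] → (-0.2131, 0.2131, 0.895994)–(0, 0.2131, 0.94696)  len=0.2191
  (v8,v0,v10) [+--] → (-0.2131, 0.2131, -0.895994)–(-0.838329, 0.2131, -0.535)  len=0.7220
  (v8,v10,v9) [+-+] → (-0.838329, 0.2131, -0.535)–(-0.838329, 0.2131, -0.186989)  len=0.3480
  (v9,v10,v11) [+--] → (-0.838329, 0.2131, -0.186989)–(-0.838329, 0.2131, 0.535)  len=0.7220
  (v9,v11,v3) [+--] → (-0.838329, 0.2131, 0.535)–(-0.2131, 0.2131, 0.895994)  len=0.7220

Chained into 1 loop(s):
  loop 1: 12 segments, perimeter = 5.9043
Total perimeter = 5.904


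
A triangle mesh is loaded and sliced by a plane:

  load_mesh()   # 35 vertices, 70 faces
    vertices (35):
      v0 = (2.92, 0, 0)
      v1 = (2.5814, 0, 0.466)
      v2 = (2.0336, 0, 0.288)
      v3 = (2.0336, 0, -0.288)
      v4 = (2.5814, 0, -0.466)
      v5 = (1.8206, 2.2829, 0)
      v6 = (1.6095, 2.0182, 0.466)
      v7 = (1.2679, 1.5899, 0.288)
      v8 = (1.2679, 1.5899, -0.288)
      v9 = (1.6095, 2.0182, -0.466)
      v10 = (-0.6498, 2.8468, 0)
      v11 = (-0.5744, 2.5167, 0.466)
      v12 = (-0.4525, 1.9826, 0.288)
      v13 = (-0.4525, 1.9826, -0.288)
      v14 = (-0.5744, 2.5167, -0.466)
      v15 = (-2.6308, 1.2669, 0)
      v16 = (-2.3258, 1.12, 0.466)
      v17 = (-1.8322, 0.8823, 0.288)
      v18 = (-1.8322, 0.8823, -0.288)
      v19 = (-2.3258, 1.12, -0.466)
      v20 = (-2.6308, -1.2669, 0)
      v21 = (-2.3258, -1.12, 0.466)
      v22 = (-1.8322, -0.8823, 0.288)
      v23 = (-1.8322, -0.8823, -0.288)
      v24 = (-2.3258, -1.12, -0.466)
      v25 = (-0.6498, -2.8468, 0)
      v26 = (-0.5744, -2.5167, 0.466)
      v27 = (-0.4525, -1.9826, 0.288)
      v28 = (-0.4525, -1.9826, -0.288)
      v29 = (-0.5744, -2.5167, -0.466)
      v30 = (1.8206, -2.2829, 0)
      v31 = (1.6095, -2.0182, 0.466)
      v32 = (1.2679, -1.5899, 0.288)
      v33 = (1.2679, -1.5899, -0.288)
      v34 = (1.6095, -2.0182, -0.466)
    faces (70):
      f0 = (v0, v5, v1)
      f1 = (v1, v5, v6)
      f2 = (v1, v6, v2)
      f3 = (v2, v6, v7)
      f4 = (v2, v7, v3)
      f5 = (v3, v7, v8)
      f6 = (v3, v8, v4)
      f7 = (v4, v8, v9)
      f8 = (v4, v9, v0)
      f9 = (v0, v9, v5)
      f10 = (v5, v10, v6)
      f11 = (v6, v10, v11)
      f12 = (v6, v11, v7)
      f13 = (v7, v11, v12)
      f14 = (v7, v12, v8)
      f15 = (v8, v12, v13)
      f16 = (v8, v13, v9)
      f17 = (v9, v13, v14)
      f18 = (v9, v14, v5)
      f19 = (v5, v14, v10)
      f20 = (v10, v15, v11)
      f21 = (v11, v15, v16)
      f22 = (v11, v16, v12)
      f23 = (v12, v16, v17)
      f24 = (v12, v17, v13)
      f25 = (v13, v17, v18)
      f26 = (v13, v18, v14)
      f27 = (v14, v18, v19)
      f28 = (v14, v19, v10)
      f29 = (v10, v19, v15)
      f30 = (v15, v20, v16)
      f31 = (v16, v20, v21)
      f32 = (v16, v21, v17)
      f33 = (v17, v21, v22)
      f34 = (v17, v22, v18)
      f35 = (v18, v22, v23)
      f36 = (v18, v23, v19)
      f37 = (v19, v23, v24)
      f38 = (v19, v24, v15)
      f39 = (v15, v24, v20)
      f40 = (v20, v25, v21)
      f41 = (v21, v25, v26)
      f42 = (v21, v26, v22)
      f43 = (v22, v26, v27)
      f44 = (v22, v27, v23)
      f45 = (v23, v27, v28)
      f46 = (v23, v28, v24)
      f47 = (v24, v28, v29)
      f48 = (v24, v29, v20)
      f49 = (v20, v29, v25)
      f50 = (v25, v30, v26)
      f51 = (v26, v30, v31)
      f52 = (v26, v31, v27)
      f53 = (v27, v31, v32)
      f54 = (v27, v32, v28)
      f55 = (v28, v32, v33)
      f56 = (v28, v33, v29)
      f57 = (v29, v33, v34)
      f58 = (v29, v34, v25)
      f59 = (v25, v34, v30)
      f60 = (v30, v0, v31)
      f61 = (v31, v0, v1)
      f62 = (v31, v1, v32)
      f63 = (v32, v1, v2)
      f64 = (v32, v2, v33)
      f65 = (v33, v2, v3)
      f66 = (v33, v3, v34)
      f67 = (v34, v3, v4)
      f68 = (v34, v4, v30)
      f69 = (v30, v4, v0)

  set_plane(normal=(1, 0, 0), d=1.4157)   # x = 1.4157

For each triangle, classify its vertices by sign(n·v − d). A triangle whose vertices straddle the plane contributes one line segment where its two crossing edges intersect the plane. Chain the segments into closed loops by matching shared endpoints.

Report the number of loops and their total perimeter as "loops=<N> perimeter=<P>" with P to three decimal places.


Straddling triangles (24 of 70):
  (v2,v6,v7) [++-] → (1.4157, 1.77521, 0.365015)–(1.4157, 1.28301, 0.288)  len=0.4982
  (v2,v7,v3) [+-+] → (1.4157, 1.28301, 0.288)–(1.4157, 1.28301, 0.176817)  len=0.1112
  (v3,v7,v8) [+--] → (1.4157, 1.28301, 0.176817)–(1.4157, 1.28301, -0.288)  len=0.4648
  (v3,v8,v4) [+-+] → (1.4157, 1.28301, -0.288)–(1.4157, 1.411, -0.308029)  len=0.1295
  (v4,v8,v9) [+-+] → (1.4157, 1.411, -0.308029)–(1.4157, 1.77521, -0.365015)  len=0.3686
  (v5,v10,v6) [+-+] → (1.4157, 2.37532, 0)–(1.4157, 2.08928, 0.426027)  len=0.5131
  (v6,v10,v11) [+--] → (1.4157, 2.08928, 0.426027)–(1.4157, 2.06244, 0.466)  len=0.0481
  (v6,v11,v7) [+--] → (1.4157, 2.06244, 0.466)–(1.4157, 1.77521, 0.365015)  len=0.3045
  (v8,v13,v9) [--+] → (1.4157, 2.01485, -0.44927)–(1.4157, 1.77521, -0.365015)  len=0.2540
  (v9,v13,v14) [+--] → (1.4157, 2.01485, -0.44927)–(1.4157, 2.06244, -0.466)  len=0.0504
  (v9,v14,v5) [+-+] → (1.4157, 2.06244, -0.466)–(1.4157, 2.32243, -0.0787822)  len=0.4664
  (v5,v14,v10) [+--] → (1.4157, 2.32243, -0.0787822)–(1.4157, 2.37532, 0)  len=0.0949
  (v25,v30,v26) [-+-] → (1.4157, -2.37532, 0)–(1.4157, -2.32243, 0.0787822)  len=0.0949
  (v26,v30,v31) [-++] → (1.4157, -2.32243, 0.0787822)–(1.4157, -2.06244, 0.466)  len=0.4664
  (v26,v31,v27) [-+-] → (1.4157, -2.06244, 0.466)–(1.4157, -2.01485, 0.44927)  len=0.0504
  (v27,v31,v32) [-+-] → (1.4157, -2.01485, 0.44927)–(1.4157, -1.77521, 0.365015)  len=0.2540
  (v29,v33,v34) [--+] → (1.4157, -1.77521, -0.365015)–(1.4157, -2.06244, -0.466)  len=0.3045
  (v29,v34,v25) [-+-] → (1.4157, -2.06244, -0.466)–(1.4157, -2.08928, -0.426027)  len=0.0481
  (v25,v34,v30) [-++] → (1.4157, -2.08928, -0.426027)–(1.4157, -2.37532, 0)  len=0.5131
  (v31,v1,v32) [++-] → (1.4157, -1.411, 0.308029)–(1.4157, -1.77521, 0.365015)  len=0.3686
  (v32,v1,v2) [-++] → (1.4157, -1.411, 0.308029)–(1.4157, -1.28301, 0.288)  len=0.1295
  (v32,v2,v33) [-+-] → (1.4157, -1.28301, 0.288)–(1.4157, -1.28301, -0.176817)  len=0.4648
  (v33,v2,v3) [-++] → (1.4157, -1.28301, -0.176817)–(1.4157, -1.28301, -0.288)  len=0.1112
  (v33,v3,v34) [-++] → (1.4157, -1.28301, -0.288)–(1.4157, -1.77521, -0.365015)  len=0.4982

Chained into 2 loop(s):
  loop 1: 12 segments, perimeter = 3.3039
  loop 2: 12 segments, perimeter = 3.3039
Total perimeter = 6.608

loops=2 perimeter=6.608


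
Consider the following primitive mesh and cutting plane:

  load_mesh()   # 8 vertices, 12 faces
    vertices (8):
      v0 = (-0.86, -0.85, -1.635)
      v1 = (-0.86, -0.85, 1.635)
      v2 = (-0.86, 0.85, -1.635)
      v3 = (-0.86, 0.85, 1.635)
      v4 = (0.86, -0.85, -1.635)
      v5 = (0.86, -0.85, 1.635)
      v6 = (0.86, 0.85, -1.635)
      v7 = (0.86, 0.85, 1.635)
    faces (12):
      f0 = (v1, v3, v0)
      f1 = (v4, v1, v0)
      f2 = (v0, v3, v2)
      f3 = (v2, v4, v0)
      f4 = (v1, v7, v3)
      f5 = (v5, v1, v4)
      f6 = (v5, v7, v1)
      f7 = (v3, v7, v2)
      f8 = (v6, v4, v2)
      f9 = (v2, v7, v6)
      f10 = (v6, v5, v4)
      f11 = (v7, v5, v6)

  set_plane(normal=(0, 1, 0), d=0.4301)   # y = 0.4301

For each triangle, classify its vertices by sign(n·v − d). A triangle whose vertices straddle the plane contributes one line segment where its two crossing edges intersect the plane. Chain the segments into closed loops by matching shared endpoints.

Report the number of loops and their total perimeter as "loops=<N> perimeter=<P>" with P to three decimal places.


Straddling triangles (8 of 12):
  (v1,v3,v0) [-+-] → (-0.86, 0.4301, 1.635)–(-0.86, 0.4301, 0.82731)  len=0.8077
  (v0,v3,v2) [-++] → (-0.86, 0.4301, 0.82731)–(-0.86, 0.4301, -1.635)  len=2.4623
  (v2,v4,v0) [+--] → (-0.43516, 0.4301, -1.635)–(-0.86, 0.4301, -1.635)  len=0.4248
  (v1,v7,v3) [-++] → (0.43516, 0.4301, 1.635)–(-0.86, 0.4301, 1.635)  len=1.2952
  (v5,v7,v1) [-+-] → (0.86, 0.4301, 1.635)–(0.43516, 0.4301, 1.635)  len=0.4248
  (v6,v4,v2) [+-+] → (0.86, 0.4301, -1.635)–(-0.43516, 0.4301, -1.635)  len=1.2952
  (v6,v5,v4) [+--] → (0.86, 0.4301, -0.82731)–(0.86, 0.4301, -1.635)  len=0.8077
  (v7,v5,v6) [+-+] → (0.86, 0.4301, 1.635)–(0.86, 0.4301, -0.82731)  len=2.4623

Chained into 1 loop(s):
  loop 1: 8 segments, perimeter = 9.9800
Total perimeter = 9.980

loops=1 perimeter=9.980


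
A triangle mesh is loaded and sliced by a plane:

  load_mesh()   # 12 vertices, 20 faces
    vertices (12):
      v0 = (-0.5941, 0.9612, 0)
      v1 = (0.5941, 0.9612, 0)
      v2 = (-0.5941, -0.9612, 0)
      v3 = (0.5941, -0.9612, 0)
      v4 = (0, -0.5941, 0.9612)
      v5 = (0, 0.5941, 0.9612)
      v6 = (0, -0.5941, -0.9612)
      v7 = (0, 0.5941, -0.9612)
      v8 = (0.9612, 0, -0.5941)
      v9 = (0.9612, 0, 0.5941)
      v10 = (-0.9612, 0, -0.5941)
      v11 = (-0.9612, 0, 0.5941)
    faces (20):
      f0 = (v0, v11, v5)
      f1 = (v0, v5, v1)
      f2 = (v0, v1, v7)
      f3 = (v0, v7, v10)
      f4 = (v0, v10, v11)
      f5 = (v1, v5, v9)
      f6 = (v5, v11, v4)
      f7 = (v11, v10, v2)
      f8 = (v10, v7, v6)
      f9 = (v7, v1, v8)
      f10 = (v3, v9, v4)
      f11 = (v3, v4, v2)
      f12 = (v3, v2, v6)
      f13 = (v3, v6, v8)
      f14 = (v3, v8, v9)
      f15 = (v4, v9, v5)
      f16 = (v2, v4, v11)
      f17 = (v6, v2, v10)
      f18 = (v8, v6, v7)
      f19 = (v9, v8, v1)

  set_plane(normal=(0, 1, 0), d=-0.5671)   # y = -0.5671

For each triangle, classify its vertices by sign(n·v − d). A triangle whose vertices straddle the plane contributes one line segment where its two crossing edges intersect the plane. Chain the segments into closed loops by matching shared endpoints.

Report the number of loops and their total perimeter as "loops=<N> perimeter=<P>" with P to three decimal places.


Straddling triangles (10 of 20):
  (v5,v11,v4) [++-] → (-0.0436836, -0.5671, 0.944516)–(0, -0.5671, 0.9612)  len=0.0468
  (v11,v10,v2) [++-] → (-0.744614, -0.5671, -0.243586)–(-0.744614, -0.5671, 0.243586)  len=0.4872
  (v10,v7,v6) [++-] → (0, -0.5671, -0.9612)–(-0.0436836, -0.5671, -0.944516)  len=0.0468
  (v3,v9,v4) [-+-] → (0.744614, -0.5671, 0.243586)–(0.0436836, -0.5671, 0.944516)  len=0.9913
  (v3,v6,v8) [--+] → (0.0436836, -0.5671, -0.944516)–(0.744614, -0.5671, -0.243586)  len=0.9913
  (v3,v8,v9) [-++] → (0.744614, -0.5671, -0.243586)–(0.744614, -0.5671, 0.243586)  len=0.4872
  (v4,v9,v5) [-++] → (0.0436836, -0.5671, 0.944516)–(0, -0.5671, 0.9612)  len=0.0468
  (v2,v4,v11) [--+] → (-0.0436836, -0.5671, 0.944516)–(-0.744614, -0.5671, 0.243586)  len=0.9913
  (v6,v2,v10) [--+] → (-0.744614, -0.5671, -0.243586)–(-0.0436836, -0.5671, -0.944516)  len=0.9913
  (v8,v6,v7) [+-+] → (0.0436836, -0.5671, -0.944516)–(0, -0.5671, -0.9612)  len=0.0468

Chained into 1 loop(s):
  loop 1: 10 segments, perimeter = 5.1264
Total perimeter = 5.126

loops=1 perimeter=5.126
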